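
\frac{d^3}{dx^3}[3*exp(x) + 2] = 3*exp(x)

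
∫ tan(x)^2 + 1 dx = tan(x) + C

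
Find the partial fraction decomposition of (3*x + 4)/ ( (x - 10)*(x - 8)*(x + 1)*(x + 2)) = 1/(60*(x + 2)) + 1/(99*(x + 1)) - 7/(45*(x - 8)) + 17/(132*(x - 10))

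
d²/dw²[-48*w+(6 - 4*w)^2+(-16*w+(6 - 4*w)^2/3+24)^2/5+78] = 1024*w^2/15 - 2048*w/5 + 2976/5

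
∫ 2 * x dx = x^2 + C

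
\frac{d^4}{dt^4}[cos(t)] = cos(t)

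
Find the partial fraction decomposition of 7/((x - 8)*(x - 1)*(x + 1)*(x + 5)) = -7/(312*(x + 5)) + 7/(72*(x + 1)) - 1/(12*(x - 1)) + 1/(117*(x - 8))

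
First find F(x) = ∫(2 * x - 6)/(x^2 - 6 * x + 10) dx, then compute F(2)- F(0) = -log(10) + log(2)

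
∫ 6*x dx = 3*x^2 + C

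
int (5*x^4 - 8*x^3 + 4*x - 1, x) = x^5 - 2*x^4 + 2*x^2 - x + C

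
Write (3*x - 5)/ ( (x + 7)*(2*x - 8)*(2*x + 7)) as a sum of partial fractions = 31/(105*(2*x + 7)) - 13/(77*(x + 7)) + 7/(330*(x - 4))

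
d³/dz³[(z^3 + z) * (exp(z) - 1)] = z^3*exp(z) + 9*z^2*exp(z) + 19*z*exp(z) + 9*exp(z) - 6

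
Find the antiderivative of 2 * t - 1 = t^2 - t + C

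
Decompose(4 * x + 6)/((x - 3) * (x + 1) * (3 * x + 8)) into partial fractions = -42/(85*(3*x + 8)) - 1/(10*(x + 1)) + 9/(34*(x - 3))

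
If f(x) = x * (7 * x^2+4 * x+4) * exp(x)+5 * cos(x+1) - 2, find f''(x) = 7*x^3*exp(x) + 46*x^2*exp(x) + 62*x*exp(x) + 16*exp(x) - 5*cos(x + 1)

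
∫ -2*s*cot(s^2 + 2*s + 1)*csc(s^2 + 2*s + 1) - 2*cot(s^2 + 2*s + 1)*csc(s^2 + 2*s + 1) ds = csc((s + 1)^2) + C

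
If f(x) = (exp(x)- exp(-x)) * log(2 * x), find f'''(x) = (x^3*exp(2*x)*log(x) + x^3*exp(2*x)*log(2) + x^3*log(x) + x^3*log(2) + 3*x^2*exp(2*x) - 3*x^2 - 3*x*exp(2*x) - 3*x + 2*exp(2*x) - 2)*exp(-x)/x^3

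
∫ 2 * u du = u^2 + C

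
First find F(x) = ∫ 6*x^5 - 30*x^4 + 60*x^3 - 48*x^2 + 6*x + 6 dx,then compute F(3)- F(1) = 96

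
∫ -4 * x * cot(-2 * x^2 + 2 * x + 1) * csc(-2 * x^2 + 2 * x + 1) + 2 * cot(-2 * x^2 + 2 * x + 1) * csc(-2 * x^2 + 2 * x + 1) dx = -csc(-2*x^2 + 2*x + 1) + C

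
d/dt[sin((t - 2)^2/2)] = (t - 2)*cos(t^2/2 - 2*t + 2)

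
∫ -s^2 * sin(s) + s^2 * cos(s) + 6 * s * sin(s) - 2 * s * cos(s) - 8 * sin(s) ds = sqrt(2)*(s - 2)^2*sin(s + pi/4) + C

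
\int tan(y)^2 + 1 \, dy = tan(y) + C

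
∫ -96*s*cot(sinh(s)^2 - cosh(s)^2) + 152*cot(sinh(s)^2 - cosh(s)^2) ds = 48*s^2*cot(1) - 152*s*cot(1) + C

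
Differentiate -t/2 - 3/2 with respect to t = -1/2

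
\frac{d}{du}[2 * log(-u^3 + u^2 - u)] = (6*u^2 - 4*u + 2)/(u^3 - u^2 + u)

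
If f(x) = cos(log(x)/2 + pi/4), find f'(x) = -sin(log(x)/2 + pi/4)/(2*x)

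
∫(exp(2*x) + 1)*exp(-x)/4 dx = sinh(x)/2 + C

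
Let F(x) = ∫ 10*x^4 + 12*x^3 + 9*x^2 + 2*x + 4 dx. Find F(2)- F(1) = 135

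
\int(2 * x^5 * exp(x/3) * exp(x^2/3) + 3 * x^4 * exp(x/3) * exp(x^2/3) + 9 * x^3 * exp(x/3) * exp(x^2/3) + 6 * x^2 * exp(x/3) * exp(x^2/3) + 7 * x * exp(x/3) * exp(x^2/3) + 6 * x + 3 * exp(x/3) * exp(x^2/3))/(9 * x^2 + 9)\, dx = x*(x + 1)*exp(x*(x + 1)/3)/3 + log(x^2 + 1)/3 + C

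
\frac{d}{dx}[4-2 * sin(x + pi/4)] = -2*cos(x + pi/4)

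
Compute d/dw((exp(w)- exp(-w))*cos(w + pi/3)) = sqrt(2)*(-exp(2*w)*sin(w + pi/12) + cos(w + pi/12))*exp(-w)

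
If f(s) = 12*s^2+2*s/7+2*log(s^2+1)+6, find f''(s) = (24*s^4 + 44*s^2 + 28)/(s^4 + 2*s^2 + 1)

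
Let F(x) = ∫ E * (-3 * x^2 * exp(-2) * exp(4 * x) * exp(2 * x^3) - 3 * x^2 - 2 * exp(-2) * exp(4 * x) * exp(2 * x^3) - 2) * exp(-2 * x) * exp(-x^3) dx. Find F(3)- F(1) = -exp(32) - exp(-2) + exp(-32) + exp(2)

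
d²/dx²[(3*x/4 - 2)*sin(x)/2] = -3*x*sin(x)/8 + sin(x) + 3*cos(x)/4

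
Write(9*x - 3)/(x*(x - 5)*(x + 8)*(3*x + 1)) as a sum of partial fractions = -81/(184*(3*x + 1)) + 75/(2392*(x + 8)) + 21/(520*(x - 5)) + 3/(40*x)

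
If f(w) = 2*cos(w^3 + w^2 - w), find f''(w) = -18*w^4*cos(w^3 + w^2 - w) - 24*w^3*cos(w^3 + w^2 - w) + 4*w^2*cos(w^3 + w^2 - w) - 12*w*sin(w^3 + w^2 - w) + 8*w*cos(w^3 + w^2 - w) - 4*sin(w^3 + w^2 - w) - 2*cos(w^3 + w^2 - w)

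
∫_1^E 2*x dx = -1 + exp(2)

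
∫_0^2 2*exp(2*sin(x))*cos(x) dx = -1 + exp(2*sin(2))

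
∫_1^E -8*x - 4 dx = -4*exp(2) - 4*E + 8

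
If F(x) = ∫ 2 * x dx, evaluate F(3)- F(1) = 8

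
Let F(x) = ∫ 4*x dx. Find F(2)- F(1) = 6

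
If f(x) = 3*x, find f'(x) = 3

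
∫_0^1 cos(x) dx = sin(1)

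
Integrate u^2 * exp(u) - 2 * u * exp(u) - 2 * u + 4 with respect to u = (u - 2)^2*(exp(u) - 1) + C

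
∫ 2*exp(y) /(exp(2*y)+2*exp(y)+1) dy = (-23*exp(y) - 33)/(5*(exp(y) + 1)) + C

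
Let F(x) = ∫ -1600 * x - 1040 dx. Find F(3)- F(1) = -8480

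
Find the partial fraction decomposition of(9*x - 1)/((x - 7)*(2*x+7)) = 65/(21*(2*x + 7)) + 62/(21*(x - 7))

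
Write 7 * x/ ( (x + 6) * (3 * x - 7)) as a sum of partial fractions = 49/(25*(3*x - 7)) + 42/(25*(x + 6))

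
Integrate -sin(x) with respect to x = cos(x) + C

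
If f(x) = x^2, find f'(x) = 2*x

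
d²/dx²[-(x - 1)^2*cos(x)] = x^2*cos(x) + 4*x*sin(x) - 2*x*cos(x) - 4*sin(x) - cos(x)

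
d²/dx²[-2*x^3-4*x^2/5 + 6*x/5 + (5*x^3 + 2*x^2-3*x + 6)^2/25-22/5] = 30*x^4 + 16*x^3 - 312*x^2/25 - 12*x/25 + 26/25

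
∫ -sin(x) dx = cos(x) + C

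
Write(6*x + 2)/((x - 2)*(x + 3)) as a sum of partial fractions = 16/(5*(x + 3)) + 14/(5*(x - 2))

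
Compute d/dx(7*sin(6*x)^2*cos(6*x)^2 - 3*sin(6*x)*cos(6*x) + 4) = 21*sin(24*x) - 18*cos(12*x)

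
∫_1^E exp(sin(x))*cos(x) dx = -exp(sin(1)) + exp(sin(E))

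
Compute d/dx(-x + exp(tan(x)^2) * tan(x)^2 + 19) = 2*exp(tan(x)^2)*tan(x)^5 + 4*exp(tan(x)^2)*tan(x)^3 + 2*exp(tan(x)^2)*tan(x) - 1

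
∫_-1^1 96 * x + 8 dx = 16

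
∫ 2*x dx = x^2 + C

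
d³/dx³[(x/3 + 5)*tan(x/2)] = x*tan(x/2)^4/4 + x*tan(x/2)^2/3 + x/12 + 15*tan(x/2)^4/4 + tan(x/2)^3/2 + 5*tan(x/2)^2 + tan(x/2)/2 + 5/4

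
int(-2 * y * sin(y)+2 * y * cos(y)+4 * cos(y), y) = 2*sqrt(2)*(y + 1)*sin(y + pi/4) + C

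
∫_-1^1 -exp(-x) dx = -E + exp(-1)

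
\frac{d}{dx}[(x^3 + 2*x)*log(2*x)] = 3*x^2*log(x) + x^2 + 3*x^2*log(2) + 2*log(x) + 2*log(2) + 2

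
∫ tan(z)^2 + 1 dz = tan(z) + C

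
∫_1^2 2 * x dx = 3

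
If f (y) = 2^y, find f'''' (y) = 2^y*log(2)^4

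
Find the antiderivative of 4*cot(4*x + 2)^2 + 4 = -cot(4*x + 2) + C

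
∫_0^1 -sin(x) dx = -1 + cos(1)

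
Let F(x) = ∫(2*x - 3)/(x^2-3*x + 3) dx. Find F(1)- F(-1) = -log(7)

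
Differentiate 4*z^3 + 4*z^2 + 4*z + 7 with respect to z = 12*z^2 + 8*z + 4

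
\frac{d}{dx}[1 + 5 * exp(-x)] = -5*exp(-x)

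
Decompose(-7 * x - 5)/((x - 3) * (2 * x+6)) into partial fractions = -4/(3*(x + 3)) - 13/(6*(x - 3))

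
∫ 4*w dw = 2*w^2 + C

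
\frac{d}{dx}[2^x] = 2^x*log(2)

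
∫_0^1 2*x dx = 1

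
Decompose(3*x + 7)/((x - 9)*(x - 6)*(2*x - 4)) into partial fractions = 13/(56*(x - 2)) - 25/(24*(x - 6)) + 17/(21*(x - 9))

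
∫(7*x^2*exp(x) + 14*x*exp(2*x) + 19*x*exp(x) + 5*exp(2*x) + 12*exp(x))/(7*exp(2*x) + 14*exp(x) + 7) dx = ((7*x^2 + 5*x + 7)*exp(x) + 35*exp(x) + 35)/(7*(exp(x) + 1)) + C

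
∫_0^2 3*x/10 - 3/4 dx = -9/10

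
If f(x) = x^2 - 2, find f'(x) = 2*x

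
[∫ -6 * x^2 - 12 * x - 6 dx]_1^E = 16 - 2*(1 + E)^3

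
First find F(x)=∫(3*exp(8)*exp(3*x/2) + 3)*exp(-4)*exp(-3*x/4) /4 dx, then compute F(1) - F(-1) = -exp(13/4) - exp(-19/4) + exp(-13/4) + exp(19/4)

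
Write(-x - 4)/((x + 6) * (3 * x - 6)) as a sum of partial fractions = -1/(12*(x + 6)) - 1/(4*(x - 2))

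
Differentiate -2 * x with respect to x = -2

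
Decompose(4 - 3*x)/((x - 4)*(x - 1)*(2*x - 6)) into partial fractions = 1/(12*(x - 1)) + 5/(4*(x - 3)) - 4/(3*(x - 4))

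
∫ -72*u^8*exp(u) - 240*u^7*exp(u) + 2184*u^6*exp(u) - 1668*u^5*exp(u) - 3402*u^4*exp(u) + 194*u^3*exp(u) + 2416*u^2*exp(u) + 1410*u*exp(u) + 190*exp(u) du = 2*u*(-36*u^7 + 168*u^6 - 84*u^5 - 330*u^4 - 51*u^3 + 301*u^2 + 305*u + 95)*exp(u) + C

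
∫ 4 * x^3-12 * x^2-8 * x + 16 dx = x^4 - 4*x^3 - 4*x^2 + 16*x + C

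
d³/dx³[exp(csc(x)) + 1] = (1 + 3/sin(x) - 6/sin(x)^2 - 6/sin(x)^3 - cos(x)^2/sin(x)^4)*exp(1/sin(x))*cos(x)/sin(x)^2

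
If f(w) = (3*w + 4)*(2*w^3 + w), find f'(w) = 24*w^3 + 24*w^2 + 6*w + 4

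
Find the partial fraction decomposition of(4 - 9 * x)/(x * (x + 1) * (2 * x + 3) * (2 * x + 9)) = -89/(189*(2*x + 9)) + 35/(9*(2*x + 3)) - 13/(7*(x + 1)) + 4/(27*x)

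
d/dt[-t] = -1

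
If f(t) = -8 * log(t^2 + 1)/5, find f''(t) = (16*t^2 - 16)/(5*t^4 + 10*t^2 + 5)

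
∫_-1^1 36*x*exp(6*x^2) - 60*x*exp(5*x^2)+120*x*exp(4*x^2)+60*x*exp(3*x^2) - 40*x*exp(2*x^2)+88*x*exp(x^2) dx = 0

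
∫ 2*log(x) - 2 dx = 2*x*(log(x) - 2) + C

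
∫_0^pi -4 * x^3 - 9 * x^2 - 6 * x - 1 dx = -pi*(1 + pi)^3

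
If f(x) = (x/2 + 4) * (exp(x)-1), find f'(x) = x*exp(x)/2 + 9*exp(x)/2 - 1/2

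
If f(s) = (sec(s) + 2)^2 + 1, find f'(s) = 2*(2 + 1/cos(s))*sin(s)/cos(s)^2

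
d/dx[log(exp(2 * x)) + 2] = 2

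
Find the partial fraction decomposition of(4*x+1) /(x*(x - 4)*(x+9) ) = -35/(117*(x + 9)) + 17/(52*(x - 4)) - 1/(36*x)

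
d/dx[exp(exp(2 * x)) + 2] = 2*exp(2*x + exp(2*x))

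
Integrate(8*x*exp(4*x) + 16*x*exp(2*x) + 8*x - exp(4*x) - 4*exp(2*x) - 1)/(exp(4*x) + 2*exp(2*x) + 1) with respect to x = (-(exp(2*x) + 1)*(-4*x^2 + x + 3) + 1)/(exp(2*x) + 1) + C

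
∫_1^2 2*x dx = 3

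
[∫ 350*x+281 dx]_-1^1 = 562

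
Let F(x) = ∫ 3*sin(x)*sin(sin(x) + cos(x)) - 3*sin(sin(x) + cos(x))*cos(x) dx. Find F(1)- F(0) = -3*cos(1) + 3*cos(cos(1) + sin(1))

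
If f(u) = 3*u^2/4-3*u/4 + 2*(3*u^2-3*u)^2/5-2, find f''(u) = 216*u^2/5 - 216*u/5 + 87/10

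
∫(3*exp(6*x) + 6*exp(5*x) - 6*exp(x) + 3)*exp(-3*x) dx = ((exp(x) + 1)*exp(x) - 1)^3*exp(-3*x) + C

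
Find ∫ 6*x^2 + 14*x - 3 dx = 2*x^3 + 7*x^2 - 3*x + C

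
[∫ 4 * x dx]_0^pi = 2*pi^2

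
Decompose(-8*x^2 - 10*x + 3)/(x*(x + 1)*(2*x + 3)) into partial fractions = -5/(x + 1) + 1/x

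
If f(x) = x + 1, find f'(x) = 1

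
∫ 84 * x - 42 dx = 42*x^2 - 42*x + C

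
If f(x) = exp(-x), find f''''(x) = exp(-x)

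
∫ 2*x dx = x^2 + C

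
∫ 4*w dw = 2*w^2 + C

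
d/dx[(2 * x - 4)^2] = 8*x - 16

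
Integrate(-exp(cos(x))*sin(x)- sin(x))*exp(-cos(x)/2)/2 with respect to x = 2*sinh(cos(x)/2) + C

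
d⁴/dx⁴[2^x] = 2^x*log(2)^4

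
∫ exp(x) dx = exp(x) + C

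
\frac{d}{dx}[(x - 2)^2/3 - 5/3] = 2*x/3 - 4/3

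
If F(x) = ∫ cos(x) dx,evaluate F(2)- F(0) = sin(2)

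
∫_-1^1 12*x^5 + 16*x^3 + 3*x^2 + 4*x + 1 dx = 4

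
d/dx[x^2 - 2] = 2*x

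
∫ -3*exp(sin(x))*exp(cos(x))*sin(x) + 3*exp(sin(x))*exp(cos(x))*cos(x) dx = 3*exp(sqrt(2)*sin(x + pi/4)) + C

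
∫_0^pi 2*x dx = pi^2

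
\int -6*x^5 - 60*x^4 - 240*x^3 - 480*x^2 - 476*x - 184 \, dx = -x^6 - 12*x^5 - 60*x^4 - 160*x^3 - 238*x^2 - 184*x + C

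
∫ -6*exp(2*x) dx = -3*exp(2*x) + C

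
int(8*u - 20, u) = 4*u^2 - 20*u + C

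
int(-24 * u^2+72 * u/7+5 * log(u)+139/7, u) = u*(-56*u^2 + 36*u + 35*log(u) + 104)/7 + C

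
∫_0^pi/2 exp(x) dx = -1 + exp(pi/2)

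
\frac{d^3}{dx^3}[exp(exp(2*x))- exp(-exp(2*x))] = (8*exp(6*x) - 24*exp(4*x) + 8*exp(2*x) + 8*exp(2*x + 2*exp(2*x)) + 24*exp(4*x + 2*exp(2*x)) + 8*exp(6*x + 2*exp(2*x)))*exp(-exp(2*x))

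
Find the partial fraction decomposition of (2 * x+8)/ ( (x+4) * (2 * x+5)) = 2/(2*x + 5)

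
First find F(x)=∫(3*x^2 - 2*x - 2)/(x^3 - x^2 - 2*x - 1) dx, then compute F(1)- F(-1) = log(3)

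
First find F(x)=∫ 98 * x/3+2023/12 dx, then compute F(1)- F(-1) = 2023/6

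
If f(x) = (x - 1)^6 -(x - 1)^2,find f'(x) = 6*x^5 - 30*x^4 + 60*x^3 - 60*x^2 + 28*x - 4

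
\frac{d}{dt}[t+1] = 1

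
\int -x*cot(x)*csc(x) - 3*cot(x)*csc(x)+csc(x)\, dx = (x + 3)*csc(x) + C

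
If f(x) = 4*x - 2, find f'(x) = 4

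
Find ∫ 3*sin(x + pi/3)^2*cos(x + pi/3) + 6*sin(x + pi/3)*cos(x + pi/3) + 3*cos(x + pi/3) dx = (sin(x + pi/3) + 1)^3 + C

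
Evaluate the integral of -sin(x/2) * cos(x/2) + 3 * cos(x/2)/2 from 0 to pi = 2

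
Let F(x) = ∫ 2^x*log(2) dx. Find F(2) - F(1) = 2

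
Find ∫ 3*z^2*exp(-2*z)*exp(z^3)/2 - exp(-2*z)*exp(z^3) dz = exp(z*(z^2 - 2))/2 + C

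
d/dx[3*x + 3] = 3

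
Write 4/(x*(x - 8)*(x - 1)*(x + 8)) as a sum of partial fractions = -1/(288*(x + 8)) - 4/(63*(x - 1)) + 1/(224*(x - 8)) + 1/(16*x)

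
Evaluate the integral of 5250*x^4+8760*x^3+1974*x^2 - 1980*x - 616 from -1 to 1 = 2184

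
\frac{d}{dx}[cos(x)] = -sin(x)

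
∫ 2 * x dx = x^2 + C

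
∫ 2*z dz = z^2 + C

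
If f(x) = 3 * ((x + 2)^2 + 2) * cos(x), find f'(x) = -3*x^2*sin(x) - 12*x*sin(x) + 6*x*cos(x) - 18*sin(x) + 12*cos(x)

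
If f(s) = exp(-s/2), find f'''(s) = -exp(-s/2)/8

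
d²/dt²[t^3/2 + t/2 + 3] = 3*t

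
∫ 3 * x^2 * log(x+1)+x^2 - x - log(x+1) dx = x*(x^2 - 1)*log(x + 1) + C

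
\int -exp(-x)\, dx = exp(-x) + C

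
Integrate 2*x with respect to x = x^2 + C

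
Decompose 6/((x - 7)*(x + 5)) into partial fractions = -1/(2*(x + 5)) + 1/(2*(x - 7))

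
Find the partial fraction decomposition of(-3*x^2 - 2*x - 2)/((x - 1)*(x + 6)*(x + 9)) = -227/(30*(x + 9)) + 14/(3*(x + 6)) - 1/(10*(x - 1))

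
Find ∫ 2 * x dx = x^2 + C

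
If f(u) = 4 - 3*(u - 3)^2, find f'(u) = 18 - 6*u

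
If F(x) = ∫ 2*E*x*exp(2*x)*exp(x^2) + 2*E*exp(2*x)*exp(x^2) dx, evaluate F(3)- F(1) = -exp(4) + exp(16)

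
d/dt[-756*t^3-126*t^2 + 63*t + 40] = -2268*t^2 - 252*t + 63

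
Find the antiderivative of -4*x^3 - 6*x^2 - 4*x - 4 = -x^4 - 2*x^3 - 2*x^2 - 4*x + C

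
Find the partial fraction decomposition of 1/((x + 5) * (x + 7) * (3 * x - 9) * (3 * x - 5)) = -9/(2080*(3*x - 5)) - 1/(1560*(x + 7)) + 1/(960*(x + 5)) + 1/(960*(x - 3))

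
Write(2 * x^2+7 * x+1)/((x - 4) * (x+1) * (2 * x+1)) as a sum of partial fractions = 8/(9*(2*x + 1)) - 4/(5*(x + 1)) + 61/(45*(x - 4))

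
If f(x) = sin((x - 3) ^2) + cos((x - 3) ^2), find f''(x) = -4*sqrt(2)*x^2*sin(x^2 - 6*x + pi/4 + 9) + 24*sqrt(2)*x*sin(x^2 - 6*x + pi/4 + 9) - 38*sin(x^2 - 6*x + 9) - 34*cos(x^2 - 6*x + 9)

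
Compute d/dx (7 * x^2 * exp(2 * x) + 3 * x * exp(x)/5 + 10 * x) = 14*x^2*exp(2*x) + 14*x*exp(2*x) + 3*x*exp(x)/5 + 3*exp(x)/5 + 10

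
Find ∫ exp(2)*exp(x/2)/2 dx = exp(x/2 + 2) + C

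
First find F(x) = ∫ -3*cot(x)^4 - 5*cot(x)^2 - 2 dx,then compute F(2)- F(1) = -2*cot(1) + 2*cot(2) - cot(1)^3 + cot(2)^3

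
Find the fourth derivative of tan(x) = 24*tan(x)^5 + 40*tan(x)^3 + 16*tan(x)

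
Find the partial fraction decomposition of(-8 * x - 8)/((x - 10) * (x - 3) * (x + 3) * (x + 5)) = -2/(15*(x + 5)) + 4/(39*(x + 3)) + 2/(21*(x - 3)) - 88/(1365*(x - 10))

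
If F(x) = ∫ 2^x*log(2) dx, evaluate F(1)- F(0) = 1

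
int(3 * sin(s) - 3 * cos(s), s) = -3*sqrt(2)*sin(s + pi/4) + C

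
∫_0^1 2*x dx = 1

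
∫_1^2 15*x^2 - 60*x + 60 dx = 5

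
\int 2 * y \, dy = y^2 + C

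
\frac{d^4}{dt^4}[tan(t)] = 24*tan(t)^5 + 40*tan(t)^3 + 16*tan(t)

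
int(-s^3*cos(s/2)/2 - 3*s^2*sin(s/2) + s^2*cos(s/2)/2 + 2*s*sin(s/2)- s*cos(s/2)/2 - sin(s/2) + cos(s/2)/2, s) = (-s^3 + s^2 - s + 1)*sin(s/2) + C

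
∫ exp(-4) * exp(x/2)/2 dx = exp(x/2 - 4) + C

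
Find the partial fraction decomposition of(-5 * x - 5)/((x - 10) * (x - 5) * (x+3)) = 5/(52*(x + 3)) + 3/(4*(x - 5)) - 11/(13*(x - 10))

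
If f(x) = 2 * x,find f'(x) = 2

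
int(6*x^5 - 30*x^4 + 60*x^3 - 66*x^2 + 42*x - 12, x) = x^6 - 6*x^5 + 15*x^4 - 22*x^3 + 21*x^2 - 12*x + C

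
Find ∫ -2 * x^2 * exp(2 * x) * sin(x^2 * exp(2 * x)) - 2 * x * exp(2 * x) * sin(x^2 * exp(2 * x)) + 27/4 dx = 27*x/4 + cos(x^2*exp(2*x)) + C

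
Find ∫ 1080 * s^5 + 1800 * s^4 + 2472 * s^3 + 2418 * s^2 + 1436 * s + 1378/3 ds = 180*s^6 + 360*s^5 + 618*s^4 + 806*s^3 + 718*s^2 + 1378*s/3 + C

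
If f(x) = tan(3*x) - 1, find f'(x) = 3/cos(3*x)^2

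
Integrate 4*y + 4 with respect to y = 2*y^2 + 4*y + C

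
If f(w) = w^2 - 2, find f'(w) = 2*w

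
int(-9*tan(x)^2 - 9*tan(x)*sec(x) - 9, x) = -9*tan(x) - 9/cos(x) + C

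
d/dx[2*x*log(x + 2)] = (2*x*log(x + 2) + 2*x + 4*log(x + 2))/(x + 2)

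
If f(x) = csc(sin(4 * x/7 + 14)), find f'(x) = -4*cos(4*x/7 + 14)*cot(sin(4*x/7 + 14))*csc(sin(4*x/7 + 14))/7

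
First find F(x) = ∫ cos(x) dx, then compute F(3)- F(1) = -sin(1) + sin(3)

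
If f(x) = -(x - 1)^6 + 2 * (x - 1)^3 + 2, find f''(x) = -30*x^4 + 120*x^3 - 180*x^2 + 132*x - 42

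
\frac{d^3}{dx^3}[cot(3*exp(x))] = 3*(-54*(-1 + sin(3*exp(x))^(-2))^2*exp(2*x) + 54*exp(2*x) - 72*exp(2*x)/sin(3*exp(x))^2 + 18*exp(x)*cos(3*exp(x))/sin(3*exp(x))^3 - 1/sin(3*exp(x))^2)*exp(x)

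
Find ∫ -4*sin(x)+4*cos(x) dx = 4*sqrt(2)*sin(x + pi/4) + C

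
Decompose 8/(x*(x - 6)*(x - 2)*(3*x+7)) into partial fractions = -216/(2275*(3*x + 7)) - 1/(13*(x - 2)) + 1/(75*(x - 6)) + 2/(21*x)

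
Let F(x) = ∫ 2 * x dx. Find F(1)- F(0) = 1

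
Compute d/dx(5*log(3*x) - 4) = 5/x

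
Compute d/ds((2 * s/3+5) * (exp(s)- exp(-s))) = (2*s*exp(2*s) + 2*s + 17*exp(2*s) + 13)*exp(-s)/3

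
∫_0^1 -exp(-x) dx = -1 + exp(-1)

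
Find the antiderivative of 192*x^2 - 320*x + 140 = 64*x^3 - 160*x^2 + 140*x + C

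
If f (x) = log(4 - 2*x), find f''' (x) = 2/(x^3 - 6*x^2 + 12*x - 8)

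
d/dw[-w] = -1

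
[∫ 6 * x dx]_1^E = -3 + 3*exp(2)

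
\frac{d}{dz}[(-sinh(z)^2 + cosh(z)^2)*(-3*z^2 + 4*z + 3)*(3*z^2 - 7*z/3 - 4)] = -36*z^3 + 57*z^2 + 70*z/3 - 23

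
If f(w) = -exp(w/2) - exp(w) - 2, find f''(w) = -exp(w/2)/4 - exp(w)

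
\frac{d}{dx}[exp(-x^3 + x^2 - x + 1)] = (-3*x^2 + 2*x - 1)*exp(-x^3 + x^2 - x + 1)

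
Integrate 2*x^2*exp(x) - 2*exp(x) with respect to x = 2*(x - 1)^2*exp(x) + C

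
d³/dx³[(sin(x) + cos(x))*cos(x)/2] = -2*sqrt(2)*cos(2*x + pi/4)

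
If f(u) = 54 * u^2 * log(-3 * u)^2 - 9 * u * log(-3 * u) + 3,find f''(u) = (108*u*log(-u)^2 + 216*u*log(3)*log(-u) + 324*u*log(-u) + 108*u + 108*u*log(3)^2 + 324*u*log(3) - 9)/u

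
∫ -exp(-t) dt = exp(-t) + C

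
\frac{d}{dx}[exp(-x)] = -exp(-x)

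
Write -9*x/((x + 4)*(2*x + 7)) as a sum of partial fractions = 63/(2*x + 7) - 36/(x + 4)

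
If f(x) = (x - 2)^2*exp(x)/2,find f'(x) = x^2*exp(x)/2 - x*exp(x)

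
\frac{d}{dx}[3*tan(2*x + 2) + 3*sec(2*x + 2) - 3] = 6*tan(2*x + 2)^2 + 6*tan(2*x + 2)*sec(2*x + 2) + 6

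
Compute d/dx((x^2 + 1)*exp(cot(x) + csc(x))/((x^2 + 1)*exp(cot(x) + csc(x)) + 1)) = (-x^2*cos(x)/sin(x)^2 - x^2/sin(x)^2 + 2*x - cos(x)/sin(x)^2 - 1/sin(x)^2)*exp(1/sin(x))*exp(1/tan(x))/(x^2*exp(1/sin(x))*exp(1/tan(x)) + exp(1/sin(x))*exp(1/tan(x)) + 1)^2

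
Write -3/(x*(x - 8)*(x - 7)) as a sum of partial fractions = 3/(7*(x - 7)) - 3/(8*(x - 8)) - 3/(56*x)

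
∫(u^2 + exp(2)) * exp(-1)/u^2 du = u*exp(-1) - E/u + C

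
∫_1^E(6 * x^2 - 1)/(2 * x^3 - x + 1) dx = -log(2) + log(-E + 1 + 2*exp(3))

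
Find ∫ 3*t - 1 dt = 3*t^2/2 - t + C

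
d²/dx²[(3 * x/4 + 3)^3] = 81*x/32 + 81/8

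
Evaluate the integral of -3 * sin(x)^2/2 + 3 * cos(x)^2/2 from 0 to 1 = 3*sin(2)/4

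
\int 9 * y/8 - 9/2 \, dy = 9*y^2/16 - 9*y/2 + C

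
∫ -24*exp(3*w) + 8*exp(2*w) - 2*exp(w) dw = (-8*exp(2*w) + 4*exp(w) - 2)*exp(w) + C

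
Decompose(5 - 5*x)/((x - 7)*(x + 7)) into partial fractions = -20/(7*(x + 7)) - 15/(7*(x - 7))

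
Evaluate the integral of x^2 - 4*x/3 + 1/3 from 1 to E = E*(-1 + E)^2/3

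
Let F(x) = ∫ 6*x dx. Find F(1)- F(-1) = 0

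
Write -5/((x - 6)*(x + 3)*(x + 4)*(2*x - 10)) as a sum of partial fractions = 1/(36*(x + 4)) - 5/(144*(x + 3)) + 5/(144*(x - 5)) - 1/(36*(x - 6))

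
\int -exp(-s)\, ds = exp(-s) + C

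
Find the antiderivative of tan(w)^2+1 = tan(w) + C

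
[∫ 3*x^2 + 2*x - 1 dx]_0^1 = 1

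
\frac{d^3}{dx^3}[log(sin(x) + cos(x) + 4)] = 4*(cos(2*x) - 3*sqrt(2)*cos(x + pi/4))/(2*sqrt(2)*sin(x)^2*cos(x + pi/4) + 24*sin(x)*cos(x) + 51*sin(x) + 49*cos(x) + 76)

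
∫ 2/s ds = 2*log(s) + C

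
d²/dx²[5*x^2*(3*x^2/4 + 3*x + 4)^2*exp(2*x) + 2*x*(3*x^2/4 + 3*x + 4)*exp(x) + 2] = 45*x^6*exp(2*x)/4 + 315*x^5*exp(2*x)/2 + 6675*x^4*exp(2*x)/8 + 2130*x^3*exp(2*x) + 3*x^3*exp(x)/2 + 2660*x^2*exp(2*x) + 15*x^2*exp(x) + 1360*x*exp(2*x) + 41*x*exp(x) + 160*exp(2*x) + 28*exp(x)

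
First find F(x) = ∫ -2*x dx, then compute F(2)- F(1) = -3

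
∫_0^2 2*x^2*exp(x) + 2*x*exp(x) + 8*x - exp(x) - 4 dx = 7 + 5*exp(2)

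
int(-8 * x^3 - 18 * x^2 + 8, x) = -2*x^4 - 6*x^3 + 8*x + C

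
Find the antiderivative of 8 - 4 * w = -2*w^2 + 8*w + C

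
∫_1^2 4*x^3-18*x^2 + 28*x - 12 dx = 3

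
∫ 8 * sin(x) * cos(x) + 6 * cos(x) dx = 6*sin(x) - 2*cos(2*x) + C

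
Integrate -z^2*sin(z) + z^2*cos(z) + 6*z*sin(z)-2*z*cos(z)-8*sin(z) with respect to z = sqrt(2)*(z - 2)^2*sin(z + pi/4) + C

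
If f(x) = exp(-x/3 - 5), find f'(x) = -exp(-x/3 - 5)/3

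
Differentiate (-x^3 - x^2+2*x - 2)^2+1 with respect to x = 6*x^5 + 10*x^4 - 12*x^3 + 16*x - 8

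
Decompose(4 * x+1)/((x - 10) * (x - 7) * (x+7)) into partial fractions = -27/(238*(x + 7)) - 29/(42*(x - 7)) + 41/(51*(x - 10))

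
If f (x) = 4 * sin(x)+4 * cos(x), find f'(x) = -4*sin(x) + 4*cos(x)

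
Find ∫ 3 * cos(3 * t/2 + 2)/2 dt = sin(3*t/2 + 2) + C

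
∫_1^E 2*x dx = -1 + exp(2)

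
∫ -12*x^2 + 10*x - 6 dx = -4*x^3 + 5*x^2 - 6*x + C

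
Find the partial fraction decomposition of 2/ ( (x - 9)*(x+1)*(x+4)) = 2/(39*(x + 4)) - 1/(15*(x + 1)) + 1/(65*(x - 9))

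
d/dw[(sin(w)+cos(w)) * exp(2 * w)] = (sin(w) + 3*cos(w))*exp(2*w)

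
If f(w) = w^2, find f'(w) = 2*w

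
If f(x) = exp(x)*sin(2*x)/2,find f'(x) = (sin(2*x)/2 + cos(2*x))*exp(x)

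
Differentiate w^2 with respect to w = 2*w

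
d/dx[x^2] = 2*x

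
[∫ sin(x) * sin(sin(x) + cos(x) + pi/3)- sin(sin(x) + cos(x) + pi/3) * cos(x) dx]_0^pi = sqrt(3)*sin(1)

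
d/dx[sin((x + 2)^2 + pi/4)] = 2*x*cos(x^2 + 4*x + pi/4 + 4) + 4*cos(x^2 + 4*x + pi/4 + 4)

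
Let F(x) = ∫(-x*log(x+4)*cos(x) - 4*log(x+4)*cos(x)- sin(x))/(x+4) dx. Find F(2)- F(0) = -log(6)*sin(2)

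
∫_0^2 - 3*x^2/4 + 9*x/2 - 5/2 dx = 2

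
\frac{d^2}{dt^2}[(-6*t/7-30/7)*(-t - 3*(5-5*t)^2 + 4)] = 2700*t/7 + 2712/7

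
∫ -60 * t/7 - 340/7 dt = -30*t^2/7 - 340*t/7 + C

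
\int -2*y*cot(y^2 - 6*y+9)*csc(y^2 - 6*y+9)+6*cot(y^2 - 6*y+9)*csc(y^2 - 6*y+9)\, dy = csc((y - 3)^2) + C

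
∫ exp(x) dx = exp(x) + C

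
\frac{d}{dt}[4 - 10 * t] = -10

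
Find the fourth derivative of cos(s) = cos(s)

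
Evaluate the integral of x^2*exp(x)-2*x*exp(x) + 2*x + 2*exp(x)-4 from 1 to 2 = -3*E - 1 + 2*exp(2)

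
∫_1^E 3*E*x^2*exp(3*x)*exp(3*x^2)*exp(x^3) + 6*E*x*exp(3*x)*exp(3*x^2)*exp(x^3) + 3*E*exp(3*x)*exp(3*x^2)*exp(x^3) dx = -exp(8) + exp((1 + E)^3)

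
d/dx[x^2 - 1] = 2*x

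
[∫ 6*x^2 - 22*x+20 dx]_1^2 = 1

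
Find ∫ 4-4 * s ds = -2*s^2 + 4*s + C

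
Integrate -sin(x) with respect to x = cos(x) + C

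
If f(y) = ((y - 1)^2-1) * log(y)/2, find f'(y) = y*log(y) + y/2 - log(y) - 1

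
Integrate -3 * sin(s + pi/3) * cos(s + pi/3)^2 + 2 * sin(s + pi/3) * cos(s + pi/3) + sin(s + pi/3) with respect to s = (cos(s + pi/3)^2 - cos(s + pi/3) - 1)*cos(s + pi/3) + C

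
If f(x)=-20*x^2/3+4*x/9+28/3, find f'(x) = 4/9 - 40*x/3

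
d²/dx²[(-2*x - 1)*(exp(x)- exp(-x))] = (-2*x*exp(2*x) + 2*x - 5*exp(2*x) - 3)*exp(-x)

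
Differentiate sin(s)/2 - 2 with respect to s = cos(s)/2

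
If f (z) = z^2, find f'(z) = 2*z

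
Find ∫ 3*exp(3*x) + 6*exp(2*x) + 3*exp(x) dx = (exp(x) + 1)^3 + C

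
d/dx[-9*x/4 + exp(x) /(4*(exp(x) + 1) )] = (-9*exp(2*x) - 17*exp(x) - 9)/(4*exp(2*x) + 8*exp(x) + 4)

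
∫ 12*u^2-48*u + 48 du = 4*u^3 - 24*u^2 + 48*u + C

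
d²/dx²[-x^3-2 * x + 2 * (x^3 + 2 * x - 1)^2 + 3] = 60*x^4 + 96*x^2 - 30*x + 16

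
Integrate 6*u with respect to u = 3*u^2 + C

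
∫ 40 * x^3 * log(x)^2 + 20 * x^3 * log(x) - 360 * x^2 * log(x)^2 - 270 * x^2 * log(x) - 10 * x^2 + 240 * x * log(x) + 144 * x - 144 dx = 2*x*(x - 12)*(5*x^2*log(x)^2 - 5*x*log(x) + 6) + C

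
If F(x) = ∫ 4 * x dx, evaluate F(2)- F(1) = 6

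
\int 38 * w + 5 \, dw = 19*w^2 + 5*w + C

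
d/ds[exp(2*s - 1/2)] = 2*exp(2*s - 1/2)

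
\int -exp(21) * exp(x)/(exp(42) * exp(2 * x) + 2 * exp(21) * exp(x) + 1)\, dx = 1/(exp(x + 21) + 1) + C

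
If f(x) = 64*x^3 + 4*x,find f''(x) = 384*x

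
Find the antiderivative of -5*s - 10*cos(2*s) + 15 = -5*s^2/2 + 15*s - 5*sin(2*s) + C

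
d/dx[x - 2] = 1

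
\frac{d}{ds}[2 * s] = 2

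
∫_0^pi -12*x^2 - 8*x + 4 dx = -4*pi^3 - 4*pi^2 + 4*pi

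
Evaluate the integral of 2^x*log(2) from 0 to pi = -1 + 2^pi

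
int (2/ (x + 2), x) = log(2*(x + 2)^2) + C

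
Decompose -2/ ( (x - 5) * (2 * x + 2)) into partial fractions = 1/(6*(x + 1)) - 1/(6*(x - 5))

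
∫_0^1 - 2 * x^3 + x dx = 0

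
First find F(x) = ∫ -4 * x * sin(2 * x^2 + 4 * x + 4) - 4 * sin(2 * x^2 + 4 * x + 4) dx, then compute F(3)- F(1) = cos(34) - cos(10)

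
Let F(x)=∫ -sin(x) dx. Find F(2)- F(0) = -1 + cos(2)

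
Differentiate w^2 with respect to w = 2*w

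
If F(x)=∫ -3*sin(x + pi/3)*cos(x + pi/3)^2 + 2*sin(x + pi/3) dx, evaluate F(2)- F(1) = cos(pi/3 + 2)^3 + 2*cos(1 + pi/3) - cos(1 + pi/3)^3 - 2*cos(pi/3 + 2)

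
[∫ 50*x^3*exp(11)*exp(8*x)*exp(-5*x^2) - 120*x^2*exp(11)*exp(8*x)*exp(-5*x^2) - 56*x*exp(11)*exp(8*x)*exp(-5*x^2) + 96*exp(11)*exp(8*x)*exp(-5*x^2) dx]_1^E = -14*exp(14) + (-5*exp(2) + 11 + 8*E)*exp(-5*exp(2) + 11 + 8*E)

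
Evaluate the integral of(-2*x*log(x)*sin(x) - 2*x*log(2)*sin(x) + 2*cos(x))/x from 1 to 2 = 2*(2*cos(2) - cos(1))*log(2)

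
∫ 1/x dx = log(3*x) + C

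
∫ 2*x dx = x^2 + C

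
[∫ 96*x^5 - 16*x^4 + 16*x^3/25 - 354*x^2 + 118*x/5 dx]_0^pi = -196 - 6*pi^3 + 3*pi^2/5 + 4*(-2*pi^3 + pi^2/5 + 7)^2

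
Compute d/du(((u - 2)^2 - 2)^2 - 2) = 4*u^3 - 24*u^2 + 40*u - 16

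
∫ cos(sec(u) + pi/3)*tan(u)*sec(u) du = sin(sec(u) + pi/3) + C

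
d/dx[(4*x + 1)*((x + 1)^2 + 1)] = 12*x^2 + 18*x + 10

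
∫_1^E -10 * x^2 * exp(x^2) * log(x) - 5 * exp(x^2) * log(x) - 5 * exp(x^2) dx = -5*exp(1 + exp(2))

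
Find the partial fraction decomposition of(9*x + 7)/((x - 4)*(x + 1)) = 2/(5*(x + 1)) + 43/(5*(x - 4))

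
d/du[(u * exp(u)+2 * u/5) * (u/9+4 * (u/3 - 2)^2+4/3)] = 4*u^3*exp(u)/9 - 35*u^2*exp(u)/9 + 8*u^2/15 + 62*u*exp(u)/9 - 188*u/45 + 52*exp(u)/3 + 104/15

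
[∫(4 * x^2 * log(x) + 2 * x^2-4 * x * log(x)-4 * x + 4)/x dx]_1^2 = 4*log(2)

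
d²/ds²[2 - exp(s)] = -exp(s)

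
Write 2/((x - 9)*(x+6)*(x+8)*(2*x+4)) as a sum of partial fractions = -1/(204*(x + 8)) + 1/(120*(x + 6)) - 1/(264*(x + 2)) + 1/(2805*(x - 9))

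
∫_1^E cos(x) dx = -sin(1) + sin(E)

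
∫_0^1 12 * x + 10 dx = 16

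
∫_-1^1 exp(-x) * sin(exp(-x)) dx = -cos(E) + cos(exp(-1))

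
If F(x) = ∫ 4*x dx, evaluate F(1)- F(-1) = 0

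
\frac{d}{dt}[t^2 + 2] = 2*t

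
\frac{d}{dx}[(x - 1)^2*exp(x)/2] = x^2*exp(x)/2 - exp(x)/2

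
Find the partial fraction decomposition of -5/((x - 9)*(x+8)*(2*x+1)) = 4/(57*(2*x + 1)) - 1/(51*(x + 8)) - 5/(323*(x - 9))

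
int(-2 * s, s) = -s^2 + C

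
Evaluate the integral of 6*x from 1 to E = -3 + 3*exp(2)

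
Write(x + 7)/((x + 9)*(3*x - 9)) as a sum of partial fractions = 1/(18*(x + 9)) + 5/(18*(x - 3))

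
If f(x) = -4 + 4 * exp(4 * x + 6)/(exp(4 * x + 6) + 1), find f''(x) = (64*exp(4*x + 6) - 64*exp(8*x + 12))/(exp(18)*exp(12*x) + 3*exp(12)*exp(8*x) + 3*exp(6)*exp(4*x) + 1)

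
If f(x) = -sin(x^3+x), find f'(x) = -(3*x^2 + 1)*cos(x*(x^2 + 1))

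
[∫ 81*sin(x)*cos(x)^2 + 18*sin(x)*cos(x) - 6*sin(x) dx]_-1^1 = 0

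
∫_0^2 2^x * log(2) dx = 3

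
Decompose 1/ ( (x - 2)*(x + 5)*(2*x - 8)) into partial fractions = 1/(126*(x + 5)) - 1/(28*(x - 2)) + 1/(36*(x - 4))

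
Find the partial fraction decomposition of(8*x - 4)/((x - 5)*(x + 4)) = 4/(x + 4) + 4/(x - 5)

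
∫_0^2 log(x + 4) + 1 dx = -8*log(2) + 6*log(6)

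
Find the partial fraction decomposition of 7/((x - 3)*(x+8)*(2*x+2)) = 1/(22*(x + 8)) - 1/(8*(x + 1)) + 7/(88*(x - 3))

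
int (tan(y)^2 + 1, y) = tan(y) + C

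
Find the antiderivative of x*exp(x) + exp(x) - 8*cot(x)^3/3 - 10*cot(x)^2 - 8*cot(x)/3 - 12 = x*exp(x) - 2*x + 4*cot(x)^2/3 + 10*cot(x) + C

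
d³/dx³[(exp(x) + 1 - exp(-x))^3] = (27*exp(6*x) + 24*exp(5*x) - 24*exp(x) + 27)*exp(-3*x)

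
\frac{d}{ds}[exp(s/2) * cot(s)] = (1/(2*tan(s)) - 1/sin(s)^2)*exp(s/2)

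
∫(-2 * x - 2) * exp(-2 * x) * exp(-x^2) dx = exp(1 - (x + 1)^2) + C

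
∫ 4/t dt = 4*log(2*t) + C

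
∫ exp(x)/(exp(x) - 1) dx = log(2*exp(x) - 2) + C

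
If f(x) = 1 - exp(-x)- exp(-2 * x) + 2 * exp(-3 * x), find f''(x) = (-exp(2*x) - 4*exp(x) + 18)*exp(-3*x)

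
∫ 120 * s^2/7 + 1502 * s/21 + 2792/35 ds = 40*s^3/7 + 751*s^2/21 + 2792*s/35 + C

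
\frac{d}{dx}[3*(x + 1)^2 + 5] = 6*x + 6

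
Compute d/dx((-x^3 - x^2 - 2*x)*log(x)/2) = -3*x^2*log(x)/2 - x^2/2 - x*log(x) - x/2 - log(x) - 1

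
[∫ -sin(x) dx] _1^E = cos(E) - cos(1)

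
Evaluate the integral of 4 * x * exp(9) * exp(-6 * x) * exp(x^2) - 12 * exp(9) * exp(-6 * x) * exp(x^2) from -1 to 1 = -2*exp(16) + 2*exp(4)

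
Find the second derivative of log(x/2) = -1/x^2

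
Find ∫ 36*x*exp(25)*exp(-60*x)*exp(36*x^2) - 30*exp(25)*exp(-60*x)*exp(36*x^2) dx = exp((6*x - 5)^2)/2 + C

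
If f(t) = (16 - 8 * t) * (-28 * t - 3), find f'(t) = 448*t - 424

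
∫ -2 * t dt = -t^2 + C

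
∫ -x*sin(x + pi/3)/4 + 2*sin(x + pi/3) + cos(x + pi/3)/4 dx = (x/4 - 2)*cos(x + pi/3) + C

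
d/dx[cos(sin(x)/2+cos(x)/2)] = -sqrt(2)*sin(sqrt(2)*sin(x + pi/4)/2)*cos(x + pi/4)/2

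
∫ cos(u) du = sin(u) + C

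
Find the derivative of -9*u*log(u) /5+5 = -9*log(u)/5 - 9/5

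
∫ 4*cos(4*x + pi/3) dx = sin(4*x + pi/3) + C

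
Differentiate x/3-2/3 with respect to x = 1/3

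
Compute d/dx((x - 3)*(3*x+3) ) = 6*x - 6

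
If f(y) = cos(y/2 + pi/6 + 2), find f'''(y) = sin(y/2 + pi/6 + 2)/8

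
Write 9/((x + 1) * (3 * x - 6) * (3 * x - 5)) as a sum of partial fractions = -27/(8*(3*x - 5)) + 1/(8*(x + 1)) + 1/(x - 2)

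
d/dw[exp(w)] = exp(w)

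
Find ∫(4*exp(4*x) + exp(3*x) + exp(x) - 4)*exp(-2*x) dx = (2*(1 - exp(2*x))^2 + exp(3*x) - exp(x))*exp(-2*x) + C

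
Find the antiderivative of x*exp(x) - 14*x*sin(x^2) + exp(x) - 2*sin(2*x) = x*exp(x) + cos(2*x) + 7*cos(x^2) + C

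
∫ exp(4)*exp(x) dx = exp(x + 4) + C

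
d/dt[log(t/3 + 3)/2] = 1/(2*t + 18)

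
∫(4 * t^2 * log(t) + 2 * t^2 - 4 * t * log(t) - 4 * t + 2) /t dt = 2*(t - 1)^2*log(t) + C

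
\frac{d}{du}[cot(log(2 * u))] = -1/(u*sin(log(u) + log(2))^2)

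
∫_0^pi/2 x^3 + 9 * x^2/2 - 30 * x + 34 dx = (-2 + pi/2)^3*(pi/8 + 3) + 24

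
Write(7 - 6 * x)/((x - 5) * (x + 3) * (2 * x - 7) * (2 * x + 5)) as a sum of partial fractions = 22/(45*(2*x + 5)) + 14/(117*(2*x - 7)) - 25/(104*(x + 3)) - 23/(360*(x - 5))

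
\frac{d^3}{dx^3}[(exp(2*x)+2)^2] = 64*exp(4*x) + 32*exp(2*x)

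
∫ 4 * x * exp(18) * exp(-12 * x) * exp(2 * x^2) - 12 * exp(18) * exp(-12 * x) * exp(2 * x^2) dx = exp(2*(x - 3)^2) + C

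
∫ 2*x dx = x^2 + C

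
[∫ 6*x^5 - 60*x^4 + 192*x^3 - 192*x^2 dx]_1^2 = -37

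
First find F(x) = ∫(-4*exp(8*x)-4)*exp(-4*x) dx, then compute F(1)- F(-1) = -2*exp(4) + 2*exp(-4)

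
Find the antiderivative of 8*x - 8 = 4*x^2 - 8*x + C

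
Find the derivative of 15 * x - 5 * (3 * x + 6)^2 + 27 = -90*x - 165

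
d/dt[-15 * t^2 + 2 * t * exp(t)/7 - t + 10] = 2*t*exp(t)/7 - 30*t + 2*exp(t)/7 - 1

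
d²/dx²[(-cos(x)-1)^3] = 9*cos(x)^3 + 12*cos(x)^2 - 3*cos(x) - 6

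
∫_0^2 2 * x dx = 4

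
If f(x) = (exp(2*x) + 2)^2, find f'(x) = 4*exp(4*x) + 8*exp(2*x)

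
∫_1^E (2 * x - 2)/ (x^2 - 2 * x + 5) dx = -log(4) + log(-2*E + 5 + exp(2))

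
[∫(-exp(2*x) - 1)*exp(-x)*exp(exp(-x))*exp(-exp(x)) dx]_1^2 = -exp(-E + exp(-1)) + exp(-exp(2) + exp(-2))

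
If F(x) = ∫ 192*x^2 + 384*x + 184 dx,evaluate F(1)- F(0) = 440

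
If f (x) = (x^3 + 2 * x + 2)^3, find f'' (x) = 72*x^7 + 252*x^5 + 180*x^4 + 240*x^3 + 288*x^2 + 120*x + 48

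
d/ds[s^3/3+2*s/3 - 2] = s^2 + 2/3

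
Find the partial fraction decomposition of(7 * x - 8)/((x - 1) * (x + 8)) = 64/(9*(x + 8)) - 1/(9*(x - 1))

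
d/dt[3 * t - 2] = 3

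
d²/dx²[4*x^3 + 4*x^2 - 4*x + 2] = 24*x + 8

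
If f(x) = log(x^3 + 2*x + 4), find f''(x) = (-3*x^4 + 24*x - 4)/(x^6 + 4*x^4 + 8*x^3 + 4*x^2 + 16*x + 16)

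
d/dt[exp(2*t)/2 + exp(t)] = exp(2*t) + exp(t)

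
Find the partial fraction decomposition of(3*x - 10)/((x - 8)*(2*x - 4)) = 1/(3*(x - 2)) + 7/(6*(x - 8))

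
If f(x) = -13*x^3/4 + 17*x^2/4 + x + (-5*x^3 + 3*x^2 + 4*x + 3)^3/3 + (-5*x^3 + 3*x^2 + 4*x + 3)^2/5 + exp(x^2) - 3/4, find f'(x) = -375*x^8 + 600*x^7 + 385*x^6 - 186*x^5 - 700*x^4 - 1024*x^3/5 + 2633*x^2/20 + 2*x*exp(x^2) + 1721*x/10 + 209/5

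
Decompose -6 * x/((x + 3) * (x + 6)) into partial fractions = -12/(x + 6) + 6/(x + 3)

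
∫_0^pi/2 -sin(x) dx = -1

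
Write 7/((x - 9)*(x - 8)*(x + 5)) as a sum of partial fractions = 1/(26*(x + 5)) - 7/(13*(x - 8)) + 1/(2*(x - 9))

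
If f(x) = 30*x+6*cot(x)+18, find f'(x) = 24 - 6*cot(x)^2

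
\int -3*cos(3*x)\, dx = -sin(3*x) + C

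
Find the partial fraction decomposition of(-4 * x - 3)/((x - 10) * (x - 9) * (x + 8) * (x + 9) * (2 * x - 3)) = -16/(11305*(2*x - 3)) + 11/(2394*(x + 9)) - 29/(5814*(x + 8)) + 13/(1530*(x - 9)) - 43/(5814*(x - 10))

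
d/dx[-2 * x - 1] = -2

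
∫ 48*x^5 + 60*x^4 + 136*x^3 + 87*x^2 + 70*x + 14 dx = 8*x^6 + 12*x^5 + 34*x^4 + 29*x^3 + 35*x^2 + 14*x + C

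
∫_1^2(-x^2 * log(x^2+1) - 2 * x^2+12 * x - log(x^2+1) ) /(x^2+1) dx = -5*log(2) + 4*log(5)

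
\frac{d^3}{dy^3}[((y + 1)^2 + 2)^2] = 24*y + 24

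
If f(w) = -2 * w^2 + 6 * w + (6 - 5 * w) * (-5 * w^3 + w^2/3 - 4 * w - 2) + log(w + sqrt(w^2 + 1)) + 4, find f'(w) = (100*w^5 + 100*w^4*sqrt(w^2 + 1) - 95*w^4 - 95*w^3*sqrt(w^2 + 1) + 140*w^3 + 40*w^2*sqrt(w^2 + 1) - 103*w^2 - 8*w*sqrt(w^2 + 1) + 41*w + sqrt(w^2 + 1) - 8)/(w^2 + w*sqrt(w^2 + 1) + 1)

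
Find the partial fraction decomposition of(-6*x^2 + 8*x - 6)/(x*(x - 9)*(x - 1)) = 1/(2*(x - 1)) - 35/(6*(x - 9)) - 2/(3*x)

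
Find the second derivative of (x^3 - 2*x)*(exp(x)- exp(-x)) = (x^3*exp(2*x) - x^3 + 6*x^2*exp(2*x) + 6*x^2 + 4*x*exp(2*x) - 4*x - 4*exp(2*x) - 4)*exp(-x)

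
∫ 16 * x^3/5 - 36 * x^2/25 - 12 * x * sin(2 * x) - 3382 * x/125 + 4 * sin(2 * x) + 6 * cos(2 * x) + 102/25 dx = -12*x^2 + 18*x/5 + (6*x - 2)*cos(2*x) + (-10*x^2 + 3*x + 10)^2/125 + C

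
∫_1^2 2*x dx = 3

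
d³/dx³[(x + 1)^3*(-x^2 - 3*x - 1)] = -60*x^2 - 144*x - 78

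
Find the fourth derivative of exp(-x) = exp(-x)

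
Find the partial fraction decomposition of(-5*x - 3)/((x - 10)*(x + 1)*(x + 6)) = 27/(80*(x + 6)) - 2/(55*(x + 1)) - 53/(176*(x - 10))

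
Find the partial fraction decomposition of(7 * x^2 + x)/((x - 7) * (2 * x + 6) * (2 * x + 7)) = 47/(6*(2*x + 7)) - 3/(x + 3) + 5/(6*(x - 7))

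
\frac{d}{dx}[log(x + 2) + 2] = 1/(x + 2)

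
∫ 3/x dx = 3*log(2*x) + C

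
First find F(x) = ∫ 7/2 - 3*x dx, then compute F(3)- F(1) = -5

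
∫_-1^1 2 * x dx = 0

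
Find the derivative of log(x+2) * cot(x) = (-x*log(x + 2)/sin(x)^2 - 2*log(x + 2)/sin(x)^2 + 1/tan(x))/(x + 2)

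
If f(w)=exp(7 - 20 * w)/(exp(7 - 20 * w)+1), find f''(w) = (-400*exp(20*w - 7) + 400*exp(40*w - 14))/(exp(-21)*exp(60*w) + 3*exp(-14)*exp(40*w) + 3*exp(-7)*exp(20*w) + 1)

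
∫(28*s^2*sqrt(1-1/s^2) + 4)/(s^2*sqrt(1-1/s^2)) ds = 28*s + 4*asec(s) + C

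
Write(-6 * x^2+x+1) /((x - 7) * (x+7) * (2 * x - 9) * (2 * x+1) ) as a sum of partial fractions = -2/(975*(2*x + 1)) + 232/(575*(2*x - 9)) + 150/(2093*(x + 7)) - 143/(525*(x - 7))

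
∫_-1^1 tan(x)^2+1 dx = 2*tan(1)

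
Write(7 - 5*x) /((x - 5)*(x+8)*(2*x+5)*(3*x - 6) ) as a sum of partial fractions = 52/(1485*(2*x + 5)) - 47/(4290*(x + 8)) + 1/(270*(x - 2)) - 2/(195*(x - 5))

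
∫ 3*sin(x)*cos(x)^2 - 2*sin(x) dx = (sin(x)^2 + 1)*cos(x) + C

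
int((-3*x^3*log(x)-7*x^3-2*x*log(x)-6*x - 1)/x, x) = -(log(x) + 2)*(x^3 + 2*x + 1) + C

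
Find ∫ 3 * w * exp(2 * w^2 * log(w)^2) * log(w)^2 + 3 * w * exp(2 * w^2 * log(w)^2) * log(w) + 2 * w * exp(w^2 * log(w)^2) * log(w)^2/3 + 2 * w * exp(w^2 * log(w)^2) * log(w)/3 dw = (9*exp(w^2*log(w)^2) + 4)*exp(w^2*log(w)^2)/12 + C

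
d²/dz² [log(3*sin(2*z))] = -4/sin(2*z)^2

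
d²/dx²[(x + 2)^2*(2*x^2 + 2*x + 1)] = 24*x^2 + 60*x + 34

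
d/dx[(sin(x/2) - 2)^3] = -3*sin(x) + 51*cos(x/2)/8 - 3*cos(3*x/2)/8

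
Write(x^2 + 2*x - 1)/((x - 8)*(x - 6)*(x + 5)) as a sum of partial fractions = 14/(143*(x + 5)) - 47/(22*(x - 6)) + 79/(26*(x - 8))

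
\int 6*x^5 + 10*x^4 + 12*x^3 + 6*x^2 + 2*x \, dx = x^6 + 2*x^5 + 3*x^4 + 2*x^3 + x^2 + C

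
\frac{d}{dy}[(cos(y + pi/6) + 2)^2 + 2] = -4*sin(y + pi/6) - sin(2*y + pi/3)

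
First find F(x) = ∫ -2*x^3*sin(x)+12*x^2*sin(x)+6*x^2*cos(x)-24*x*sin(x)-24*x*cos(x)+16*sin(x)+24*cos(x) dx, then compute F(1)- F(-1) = 52*cos(1)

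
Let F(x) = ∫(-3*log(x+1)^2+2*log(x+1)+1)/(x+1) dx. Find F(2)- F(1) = -log(3)^3 - log(2) - log(2)^2 + log(2)^3 + log(3) + log(3)^2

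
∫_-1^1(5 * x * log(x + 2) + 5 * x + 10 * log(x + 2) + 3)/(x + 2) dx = 8*log(3)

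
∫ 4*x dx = 2*x^2 + C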